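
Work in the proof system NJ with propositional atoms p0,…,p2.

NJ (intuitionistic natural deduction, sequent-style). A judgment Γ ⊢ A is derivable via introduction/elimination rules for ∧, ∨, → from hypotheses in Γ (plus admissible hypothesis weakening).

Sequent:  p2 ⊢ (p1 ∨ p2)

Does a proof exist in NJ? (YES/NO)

Proof tree:
[∨I₂] p2 ⊢ (p1 ∨ p2)
  [→E] p2 ⊢ p2
    [→I] p2 ⊢ (p2 → p2)
      [Wk] p2, p2 ⊢ p2
        [Ax] p2 ⊢ p2
    [Wk] p2, p2 ⊢ p2
      [Ax] p2 ⊢ p2

Result: YES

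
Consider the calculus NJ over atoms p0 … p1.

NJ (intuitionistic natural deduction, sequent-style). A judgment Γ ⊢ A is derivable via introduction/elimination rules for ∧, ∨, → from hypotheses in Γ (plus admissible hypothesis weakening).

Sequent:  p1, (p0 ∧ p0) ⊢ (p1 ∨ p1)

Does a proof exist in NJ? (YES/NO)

Derivation trace:
[∨I₂] p1, (p0 ∧ p0) ⊢ (p1 ∨ p1)
  [Wk] p1, (p0 ∧ p0) ⊢ p1
    [Ax] p1 ⊢ p1

Result: YES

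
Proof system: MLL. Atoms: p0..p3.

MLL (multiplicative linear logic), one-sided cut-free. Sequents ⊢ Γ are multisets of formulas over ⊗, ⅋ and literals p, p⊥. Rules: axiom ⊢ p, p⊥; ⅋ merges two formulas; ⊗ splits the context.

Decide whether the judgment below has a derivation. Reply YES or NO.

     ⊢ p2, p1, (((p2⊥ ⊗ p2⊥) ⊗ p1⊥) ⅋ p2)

Proof tree:
[⅋]  ⊢ p2, p1, (((p2⊥ ⊗ p2⊥) ⊗ p1⊥) ⅋ p2)
  [⊗]  ⊢ p2, p2, p1, ((p2⊥ ⊗ p2⊥) ⊗ p1⊥)
    [⊗]  ⊢ p2, p2, (p2⊥ ⊗ p2⊥)
      [Ax]  ⊢ p2, p2⊥
      [Ax]  ⊢ p2, p2⊥
    [Ax]  ⊢ p1, p1⊥

Result: YES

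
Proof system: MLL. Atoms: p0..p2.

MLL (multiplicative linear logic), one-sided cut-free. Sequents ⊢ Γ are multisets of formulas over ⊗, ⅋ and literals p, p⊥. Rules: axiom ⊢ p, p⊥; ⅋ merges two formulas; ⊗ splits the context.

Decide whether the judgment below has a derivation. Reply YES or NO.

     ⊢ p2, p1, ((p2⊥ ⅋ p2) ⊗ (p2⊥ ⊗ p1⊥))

Derivation (root first):
[⊗]  ⊢ p2, p1, ((p2⊥ ⅋ p2) ⊗ (p2⊥ ⊗ p1⊥))
  [⅋]  ⊢ (p2⊥ ⅋ p2)
    [Ax]  ⊢ p2, p2⊥
  [⊗]  ⊢ p2, p1, (p2⊥ ⊗ p1⊥)
    [Ax]  ⊢ p2, p2⊥
    [Ax]  ⊢ p1, p1⊥

Result: YES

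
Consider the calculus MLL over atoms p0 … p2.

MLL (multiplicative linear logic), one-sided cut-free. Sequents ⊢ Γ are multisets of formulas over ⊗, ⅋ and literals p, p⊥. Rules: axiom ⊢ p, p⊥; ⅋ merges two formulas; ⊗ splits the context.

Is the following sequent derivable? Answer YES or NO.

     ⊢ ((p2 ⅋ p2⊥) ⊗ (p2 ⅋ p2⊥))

Derivation trace:
[⊗]  ⊢ ((p2 ⅋ p2⊥) ⊗ (p2 ⅋ p2⊥))
  [⅋]  ⊢ (p2 ⅋ p2⊥)
    [Ax]  ⊢ p2, p2⊥
  [⅋]  ⊢ (p2 ⅋ p2⊥)
    [Ax]  ⊢ p2, p2⊥

Result: YES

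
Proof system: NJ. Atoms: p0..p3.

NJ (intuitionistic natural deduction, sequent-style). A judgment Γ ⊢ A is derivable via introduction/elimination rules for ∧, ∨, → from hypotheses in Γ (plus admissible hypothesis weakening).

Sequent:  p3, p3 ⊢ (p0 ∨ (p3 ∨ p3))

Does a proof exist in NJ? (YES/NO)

Derivation trace:
[∨I₂] p3, p3 ⊢ (p0 ∨ (p3 ∨ p3))
  [Wk] p3, p3 ⊢ (p3 ∨ p3)
    [∨I₁] p3 ⊢ (p3 ∨ p3)
      [Ax] p3 ⊢ p3

Result: YES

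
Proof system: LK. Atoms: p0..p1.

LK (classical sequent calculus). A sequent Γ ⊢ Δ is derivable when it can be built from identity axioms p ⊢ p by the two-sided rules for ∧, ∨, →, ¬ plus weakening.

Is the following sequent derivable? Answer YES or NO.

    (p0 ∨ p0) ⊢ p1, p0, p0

Derivation trace:
[WR] (p0 ∨ p0) ⊢ p1, p0, p0
  [∨L] (p0 ∨ p0) ⊢ p1, p0
    [WR] p0 ⊢ p0, p1
      [Ax] p0 ⊢ p0
    [Ax] p0 ⊢ p0

Result: YES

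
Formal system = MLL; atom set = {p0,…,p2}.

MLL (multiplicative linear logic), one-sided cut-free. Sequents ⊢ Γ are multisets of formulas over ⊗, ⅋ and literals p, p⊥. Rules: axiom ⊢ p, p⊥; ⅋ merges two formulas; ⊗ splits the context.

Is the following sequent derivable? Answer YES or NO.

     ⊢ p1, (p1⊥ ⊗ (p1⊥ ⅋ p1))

Derivation (root first):
[⊗]  ⊢ p1, (p1⊥ ⊗ (p1⊥ ⅋ p1))
  [Ax]  ⊢ p1, p1⊥
  [⅋]  ⊢ (p1⊥ ⅋ p1)
    [Ax]  ⊢ p1, p1⊥

Result: YES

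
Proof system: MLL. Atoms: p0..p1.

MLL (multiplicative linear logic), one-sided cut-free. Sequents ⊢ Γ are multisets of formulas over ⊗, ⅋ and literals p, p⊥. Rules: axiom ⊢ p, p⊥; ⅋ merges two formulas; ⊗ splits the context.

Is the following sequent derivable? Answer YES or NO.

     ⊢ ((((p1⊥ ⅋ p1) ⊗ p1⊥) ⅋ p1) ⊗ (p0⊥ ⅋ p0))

Derivation trace:
[⊗]  ⊢ ((((p1⊥ ⅋ p1) ⊗ p1⊥) ⅋ p1) ⊗ (p0⊥ ⅋ p0))
  [⅋]  ⊢ (((p1⊥ ⅋ p1) ⊗ p1⊥) ⅋ p1)
    [⊗]  ⊢ p1, ((p1⊥ ⅋ p1) ⊗ p1⊥)
      [⅋]  ⊢ (p1⊥ ⅋ p1)
        [Ax]  ⊢ p1, p1⊥
      [Ax]  ⊢ p1, p1⊥
  [⅋]  ⊢ (p0⊥ ⅋ p0)
    [Ax]  ⊢ p0, p0⊥

Result: YES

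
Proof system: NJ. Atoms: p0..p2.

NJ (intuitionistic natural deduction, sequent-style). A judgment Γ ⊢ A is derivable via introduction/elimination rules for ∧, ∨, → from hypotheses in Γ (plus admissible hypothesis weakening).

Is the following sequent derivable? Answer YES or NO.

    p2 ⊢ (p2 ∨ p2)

Derivation (root first):
[∨I₂] p2 ⊢ (p2 ∨ p2)
  [→E] p2 ⊢ p2
    [→I]  ⊢ (p2 → p2)
      [Ax] p2 ⊢ p2
    [Ax] p2 ⊢ p2

Result: YES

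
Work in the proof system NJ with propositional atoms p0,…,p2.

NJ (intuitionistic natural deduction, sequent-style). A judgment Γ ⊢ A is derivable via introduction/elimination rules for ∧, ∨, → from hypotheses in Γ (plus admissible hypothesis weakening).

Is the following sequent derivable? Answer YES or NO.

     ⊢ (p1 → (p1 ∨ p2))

Derivation (root first):
[→I]  ⊢ (p1 → (p1 ∨ p2))
  [∨I₁] p1 ⊢ (p1 ∨ p2)
    [Ax] p1 ⊢ p1

Result: YES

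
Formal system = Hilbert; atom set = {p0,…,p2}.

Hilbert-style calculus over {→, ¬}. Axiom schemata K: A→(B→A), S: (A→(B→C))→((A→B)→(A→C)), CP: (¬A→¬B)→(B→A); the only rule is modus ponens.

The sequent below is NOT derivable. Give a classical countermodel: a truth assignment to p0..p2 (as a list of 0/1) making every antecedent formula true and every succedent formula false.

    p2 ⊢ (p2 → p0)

Search for a countermodel by truth-table:
  v=000: Γ:[p2=F] Δ:[(p2 → p0)=T] refutes=False
  v=001: Γ:[p2=T] Δ:[(p2 → p0)=F] refutes=True  ← countermodel

Result: [0, 0, 1]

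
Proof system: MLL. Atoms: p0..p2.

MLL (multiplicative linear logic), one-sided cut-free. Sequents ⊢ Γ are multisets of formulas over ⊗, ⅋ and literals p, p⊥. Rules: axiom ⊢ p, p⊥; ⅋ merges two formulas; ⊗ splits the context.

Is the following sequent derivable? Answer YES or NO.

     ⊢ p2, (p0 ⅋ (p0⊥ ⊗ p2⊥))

Derivation (root first):
[⅋]  ⊢ p2, (p0 ⅋ (p0⊥ ⊗ p2⊥))
  [⊗]  ⊢ p0, p2, (p0⊥ ⊗ p2⊥)
    [Ax]  ⊢ p0, p0⊥
    [Ax]  ⊢ p2, p2⊥

Result: YES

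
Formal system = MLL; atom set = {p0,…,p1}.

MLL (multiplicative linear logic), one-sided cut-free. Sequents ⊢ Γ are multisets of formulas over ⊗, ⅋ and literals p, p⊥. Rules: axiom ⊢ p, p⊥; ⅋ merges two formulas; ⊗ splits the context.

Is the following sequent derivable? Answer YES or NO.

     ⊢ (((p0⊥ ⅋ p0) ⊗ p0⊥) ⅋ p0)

Proof tree:
[⅋]  ⊢ (((p0⊥ ⅋ p0) ⊗ p0⊥) ⅋ p0)
  [⊗]  ⊢ p0, ((p0⊥ ⅋ p0) ⊗ p0⊥)
    [⅋]  ⊢ (p0⊥ ⅋ p0)
      [Ax]  ⊢ p0, p0⊥
    [Ax]  ⊢ p0, p0⊥

Result: YES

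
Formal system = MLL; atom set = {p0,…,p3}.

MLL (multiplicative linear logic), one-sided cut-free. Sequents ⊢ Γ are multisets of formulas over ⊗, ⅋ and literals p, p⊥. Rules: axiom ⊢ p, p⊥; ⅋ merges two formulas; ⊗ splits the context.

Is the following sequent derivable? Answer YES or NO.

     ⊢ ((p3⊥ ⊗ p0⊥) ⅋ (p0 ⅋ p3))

Proof tree:
[⅋]  ⊢ ((p3⊥ ⊗ p0⊥) ⅋ (p0 ⅋ p3))
  [⅋]  ⊢ (p3⊥ ⊗ p0⊥), (p0 ⅋ p3)
    [⊗]  ⊢ p3, p0, (p3⊥ ⊗ p0⊥)
      [Ax]  ⊢ p3, p3⊥
      [Ax]  ⊢ p0, p0⊥

Result: YES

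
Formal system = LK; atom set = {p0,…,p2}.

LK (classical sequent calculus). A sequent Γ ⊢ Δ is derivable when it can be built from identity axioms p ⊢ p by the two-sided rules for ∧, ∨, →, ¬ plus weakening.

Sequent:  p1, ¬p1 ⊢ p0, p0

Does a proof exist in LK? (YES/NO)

Proof tree:
[WR] p1, ¬p1 ⊢ p0, p0
  [¬L] p1, ¬p1 ⊢ p0
    [WR] p1 ⊢ p1, p0
      [Ax] p1 ⊢ p1

Result: YES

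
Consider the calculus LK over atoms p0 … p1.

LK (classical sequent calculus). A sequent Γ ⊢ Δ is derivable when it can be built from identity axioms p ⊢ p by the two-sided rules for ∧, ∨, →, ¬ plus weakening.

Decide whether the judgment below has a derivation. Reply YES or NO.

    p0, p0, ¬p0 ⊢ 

Proof tree:
[¬L] p0, p0, ¬p0 ⊢ 
  [WL] p0, p0 ⊢ p0
    [Ax] p0 ⊢ p0

Result: YES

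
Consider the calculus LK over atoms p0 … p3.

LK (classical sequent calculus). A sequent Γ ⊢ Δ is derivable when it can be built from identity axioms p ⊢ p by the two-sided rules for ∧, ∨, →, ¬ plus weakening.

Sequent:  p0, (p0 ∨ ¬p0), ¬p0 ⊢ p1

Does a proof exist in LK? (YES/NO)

Derivation (root first):
[¬L] p0, (p0 ∨ ¬p0), ¬p0 ⊢ p1
  [∨L] p0, (p0 ∨ ¬p0) ⊢ p1, p0
    [WR] p0 ⊢ p0, p1
      [Ax] p0 ⊢ p0
    [¬L] p0, ¬p0 ⊢ 
      [Ax] p0 ⊢ p0

Result: YES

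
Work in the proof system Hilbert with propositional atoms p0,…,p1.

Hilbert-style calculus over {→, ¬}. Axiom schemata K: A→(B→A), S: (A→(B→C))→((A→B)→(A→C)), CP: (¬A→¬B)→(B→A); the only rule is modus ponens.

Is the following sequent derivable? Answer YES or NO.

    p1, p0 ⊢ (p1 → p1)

Derivation trace:
[MP] p1, p0 ⊢ (p1 → p1)
  [K]  ⊢ (p1 → (p1 → p1))
  [MP] p1, p0 ⊢ p1
    [MP] p1 ⊢ (p0 → p1)
      [K]  ⊢ (p1 → (p0 → p1))
      [Hyp] p1 ⊢ p1
    [Hyp] p0 ⊢ p0

Result: YES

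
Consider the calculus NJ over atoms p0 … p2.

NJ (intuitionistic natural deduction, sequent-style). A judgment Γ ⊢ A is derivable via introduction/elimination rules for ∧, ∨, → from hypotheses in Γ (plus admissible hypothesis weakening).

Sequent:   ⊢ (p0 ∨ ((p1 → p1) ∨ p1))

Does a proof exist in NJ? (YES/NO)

Derivation trace:
[∨I₂]  ⊢ (p0 ∨ ((p1 → p1) ∨ p1))
  [∨I₁]  ⊢ ((p1 → p1) ∨ p1)
    [→I]  ⊢ (p1 → p1)
      [Ax] p1 ⊢ p1

Result: YES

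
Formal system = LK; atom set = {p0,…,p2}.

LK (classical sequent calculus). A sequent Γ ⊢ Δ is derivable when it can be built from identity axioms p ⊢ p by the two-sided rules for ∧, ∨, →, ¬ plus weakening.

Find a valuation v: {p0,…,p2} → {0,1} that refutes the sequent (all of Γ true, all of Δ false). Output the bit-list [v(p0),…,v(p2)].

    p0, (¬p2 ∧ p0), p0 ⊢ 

Enumerate valuations to refute Γ ⊢ Δ:
  v=000: Γ:[p0=F, (¬p2 ∧ p0)=F, p0=F] Δ:[] refutes=False
  v=001: Γ:[p0=F, (¬p2 ∧ p0)=F, p0=F] Δ:[] refutes=False
  v=010: Γ:[p0=F, (¬p2 ∧ p0)=F, p0=F] Δ:[] refutes=False
  v=011: Γ:[p0=F, (¬p2 ∧ p0)=F, p0=F] Δ:[] refutes=False
  v=100: Γ:[p0=T, (¬p2 ∧ p0)=T, p0=T] Δ:[] refutes=True  ← countermodel

Result: [1, 0, 0]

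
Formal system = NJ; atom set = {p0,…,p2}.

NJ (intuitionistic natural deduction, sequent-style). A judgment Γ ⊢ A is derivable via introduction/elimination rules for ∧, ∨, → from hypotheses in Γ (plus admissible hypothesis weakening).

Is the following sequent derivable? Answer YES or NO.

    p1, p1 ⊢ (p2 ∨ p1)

Proof tree:
[∨I₂] p1, p1 ⊢ (p2 ∨ p1)
  [Wk] p1, p1 ⊢ p1
    [Ax] p1 ⊢ p1

Result: YES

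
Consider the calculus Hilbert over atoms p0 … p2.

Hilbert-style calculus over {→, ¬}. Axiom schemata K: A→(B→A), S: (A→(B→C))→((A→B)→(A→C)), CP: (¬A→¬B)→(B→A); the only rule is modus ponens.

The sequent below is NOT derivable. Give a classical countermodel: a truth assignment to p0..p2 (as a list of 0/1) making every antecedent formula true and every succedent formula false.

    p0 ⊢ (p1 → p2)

Truth-table refutation:
  v=000: Γ:[p0=F] Δ:[(p1 → p2)=T] refutes=False
  v=001: Γ:[p0=F] Δ:[(p1 → p2)=T] refutes=False
  v=010: Γ:[p0=F] Δ:[(p1 → p2)=F] refutes=False
  v=011: Γ:[p0=F] Δ:[(p1 → p2)=T] refutes=False
  v=100: Γ:[p0=T] Δ:[(p1 → p2)=T] refutes=False
  v=101: Γ:[p0=T] Δ:[(p1 → p2)=T] refutes=False
  v=110: Γ:[p0=T] Δ:[(p1 → p2)=F] refutes=True  ← countermodel

Result: [1, 1, 0]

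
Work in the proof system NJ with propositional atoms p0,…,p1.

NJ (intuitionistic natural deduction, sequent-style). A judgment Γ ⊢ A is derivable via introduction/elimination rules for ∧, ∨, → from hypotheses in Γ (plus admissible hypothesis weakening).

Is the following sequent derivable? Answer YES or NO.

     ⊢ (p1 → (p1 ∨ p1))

Proof tree:
[→I]  ⊢ (p1 → (p1 ∨ p1))
  [∨I₁] p1 ⊢ (p1 ∨ p1)
    [Ax] p1 ⊢ p1

Result: YES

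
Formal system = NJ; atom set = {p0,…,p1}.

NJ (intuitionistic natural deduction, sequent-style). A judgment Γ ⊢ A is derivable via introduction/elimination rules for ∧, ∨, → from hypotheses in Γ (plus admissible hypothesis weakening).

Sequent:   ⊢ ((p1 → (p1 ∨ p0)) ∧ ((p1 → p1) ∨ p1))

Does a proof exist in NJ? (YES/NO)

Derivation (root first):
[∧I]  ⊢ ((p1 → (p1 ∨ p0)) ∧ ((p1 → p1) ∨ p1))
  [→I]  ⊢ (p1 → (p1 ∨ p0))
    [∨I₁] p1 ⊢ (p1 ∨ p0)
      [Ax] p1 ⊢ p1
  [∨I₁]  ⊢ ((p1 → p1) ∨ p1)
    [→I]  ⊢ (p1 → p1)
      [Ax] p1 ⊢ p1

Result: YES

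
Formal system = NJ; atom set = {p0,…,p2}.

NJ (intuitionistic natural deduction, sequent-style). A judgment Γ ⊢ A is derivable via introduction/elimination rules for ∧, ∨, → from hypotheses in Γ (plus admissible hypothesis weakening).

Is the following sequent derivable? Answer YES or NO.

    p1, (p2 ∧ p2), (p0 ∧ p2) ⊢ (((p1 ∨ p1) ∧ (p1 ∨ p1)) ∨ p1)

Derivation trace:
[∨I₁] p1, (p2 ∧ p2), (p0 ∧ p2) ⊢ (((p1 ∨ p1) ∧ (p1 ∨ p1)) ∨ p1)
  [∧I] p1, (p2 ∧ p2), (p0 ∧ p2) ⊢ ((p1 ∨ p1) ∧ (p1 ∨ p1))
    [∨I₂] p1, (p0 ∧ p2) ⊢ (p1 ∨ p1)
      [Wk] p1, (p0 ∧ p2) ⊢ p1
        [Ax] p1 ⊢ p1
    [∨I₂] p1, (p2 ∧ p2) ⊢ (p1 ∨ p1)
      [Wk] p1, (p2 ∧ p2) ⊢ p1
        [Ax] p1 ⊢ p1

Result: YES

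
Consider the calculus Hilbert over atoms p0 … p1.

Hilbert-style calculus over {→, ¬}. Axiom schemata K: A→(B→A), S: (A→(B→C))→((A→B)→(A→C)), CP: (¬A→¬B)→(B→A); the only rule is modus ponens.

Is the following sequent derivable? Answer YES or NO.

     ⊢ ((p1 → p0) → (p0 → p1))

Truth-table refutation:
  v=00: Γ:[] Δ:[((p1 → p0) → (p0 → p1))=T] refutes=False
  v=01: Γ:[] Δ:[((p1 → p0) → (p0 → p1))=T] refutes=False
  v=10: Γ:[] Δ:[((p1 → p0) → (p0 → p1))=F] refutes=True  ← countermodel

Result: NO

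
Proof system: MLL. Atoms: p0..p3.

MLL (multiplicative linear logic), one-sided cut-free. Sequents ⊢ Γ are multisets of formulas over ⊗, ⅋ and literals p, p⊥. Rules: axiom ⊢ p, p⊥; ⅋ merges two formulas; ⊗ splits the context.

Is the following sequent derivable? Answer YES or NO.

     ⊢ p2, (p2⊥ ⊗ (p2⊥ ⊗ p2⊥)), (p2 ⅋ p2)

Derivation trace:
[⅋]  ⊢ p2, (p2⊥ ⊗ (p2⊥ ⊗ p2⊥)), (p2 ⅋ p2)
  [⊗]  ⊢ p2, p2, p2, (p2⊥ ⊗ (p2⊥ ⊗ p2⊥))
    [Ax]  ⊢ p2, p2⊥
    [⊗]  ⊢ p2, p2, (p2⊥ ⊗ p2⊥)
      [Ax]  ⊢ p2, p2⊥
      [Ax]  ⊢ p2, p2⊥

Result: YES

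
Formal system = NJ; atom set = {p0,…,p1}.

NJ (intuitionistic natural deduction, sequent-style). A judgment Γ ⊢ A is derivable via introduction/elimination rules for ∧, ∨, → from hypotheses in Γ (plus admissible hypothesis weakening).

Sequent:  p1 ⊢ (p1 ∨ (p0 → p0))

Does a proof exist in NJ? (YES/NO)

Proof tree:
[∨I₂] p1 ⊢ (p1 ∨ (p0 → p0))
  [Wk] p1 ⊢ (p0 → p0)
    [→I]  ⊢ (p0 → p0)
      [Ax] p0 ⊢ p0

Result: YES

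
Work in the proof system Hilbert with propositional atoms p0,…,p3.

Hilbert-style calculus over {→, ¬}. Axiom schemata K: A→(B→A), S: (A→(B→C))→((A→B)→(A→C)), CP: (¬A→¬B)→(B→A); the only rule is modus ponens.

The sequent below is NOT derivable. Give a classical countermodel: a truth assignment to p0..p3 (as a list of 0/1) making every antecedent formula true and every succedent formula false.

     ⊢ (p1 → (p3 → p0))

Truth-table refutation:
  v=0000: Γ:[] Δ:[(p1 → (p3 → p0))=T] refutes=False
  v=0001: Γ:[] Δ:[(p1 → (p3 → p0))=T] refutes=False
  v=0010: Γ:[] Δ:[(p1 → (p3 → p0))=T] refutes=False
  v=0011: Γ:[] Δ:[(p1 → (p3 → p0))=T] refutes=False
  v=0100: Γ:[] Δ:[(p1 → (p3 → p0))=T] refutes=False
  v=0101: Γ:[] Δ:[(p1 → (p3 → p0))=F] refutes=True  ← countermodel

Result: [0, 1, 0, 1]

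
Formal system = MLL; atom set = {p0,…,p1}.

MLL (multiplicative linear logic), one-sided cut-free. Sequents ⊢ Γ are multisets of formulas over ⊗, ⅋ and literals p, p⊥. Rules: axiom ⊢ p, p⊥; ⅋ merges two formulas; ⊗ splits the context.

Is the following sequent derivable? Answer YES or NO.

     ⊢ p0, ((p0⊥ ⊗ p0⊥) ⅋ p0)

Derivation (root first):
[⅋]  ⊢ p0, ((p0⊥ ⊗ p0⊥) ⅋ p0)
  [⊗]  ⊢ p0, p0, (p0⊥ ⊗ p0⊥)
    [Ax]  ⊢ p0, p0⊥
    [Ax]  ⊢ p0, p0⊥

Result: YES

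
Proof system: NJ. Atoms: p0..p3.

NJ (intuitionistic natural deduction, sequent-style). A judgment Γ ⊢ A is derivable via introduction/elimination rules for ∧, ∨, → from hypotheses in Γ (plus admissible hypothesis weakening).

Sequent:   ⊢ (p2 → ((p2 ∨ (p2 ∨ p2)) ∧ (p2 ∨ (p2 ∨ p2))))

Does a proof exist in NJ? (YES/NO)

Derivation trace:
[→I]  ⊢ (p2 → ((p2 ∨ (p2 ∨ p2)) ∧ (p2 ∨ (p2 ∨ p2))))
  [∧I] p2 ⊢ ((p2 ∨ (p2 ∨ p2)) ∧ (p2 ∨ (p2 ∨ p2)))
    [∨I₂] p2 ⊢ (p2 ∨ (p2 ∨ p2))
      [∨I₂] p2 ⊢ (p2 ∨ p2)
        [Ax] p2 ⊢ p2
    [∨I₂] p2 ⊢ (p2 ∨ (p2 ∨ p2))
      [∨I₂] p2 ⊢ (p2 ∨ p2)
        [Ax] p2 ⊢ p2

Result: YES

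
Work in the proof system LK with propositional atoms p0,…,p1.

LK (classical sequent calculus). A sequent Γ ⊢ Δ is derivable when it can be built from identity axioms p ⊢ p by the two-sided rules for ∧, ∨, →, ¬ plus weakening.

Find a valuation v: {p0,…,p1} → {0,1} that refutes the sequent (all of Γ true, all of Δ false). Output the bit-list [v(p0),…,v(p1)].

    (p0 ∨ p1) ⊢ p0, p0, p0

Search for a countermodel by truth-table:
  v=00: Γ:[(p0 ∨ p1)=F] Δ:[p0=F, p0=F, p0=F] refutes=False
  v=01: Γ:[(p0 ∨ p1)=T] Δ:[p0=F, p0=F, p0=F] refutes=True  ← countermodel

Result: [0, 1]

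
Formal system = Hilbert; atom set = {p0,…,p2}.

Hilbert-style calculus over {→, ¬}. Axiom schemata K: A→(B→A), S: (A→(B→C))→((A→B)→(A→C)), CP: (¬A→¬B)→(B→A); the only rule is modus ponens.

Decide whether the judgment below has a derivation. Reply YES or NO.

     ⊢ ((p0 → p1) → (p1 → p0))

Truth-table refutation:
  v=000: Γ:[] Δ:[((p0 → p1) → (p1 → p0))=T] refutes=False
  v=001: Γ:[] Δ:[((p0 → p1) → (p1 → p0))=T] refutes=False
  v=010: Γ:[] Δ:[((p0 → p1) → (p1 → p0))=F] refutes=True  ← countermodel

Result: NO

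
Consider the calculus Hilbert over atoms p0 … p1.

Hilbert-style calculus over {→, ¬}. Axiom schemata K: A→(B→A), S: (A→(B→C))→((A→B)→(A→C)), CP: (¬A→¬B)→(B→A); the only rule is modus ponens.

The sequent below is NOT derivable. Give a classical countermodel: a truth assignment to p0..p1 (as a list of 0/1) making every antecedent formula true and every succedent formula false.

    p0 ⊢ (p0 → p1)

Search for a countermodel by truth-table:
  v=00: Γ:[p0=F] Δ:[(p0 → p1)=T] refutes=False
  v=01: Γ:[p0=F] Δ:[(p0 → p1)=T] refutes=False
  v=10: Γ:[p0=T] Δ:[(p0 → p1)=F] refutes=True  ← countermodel

Result: [1, 0]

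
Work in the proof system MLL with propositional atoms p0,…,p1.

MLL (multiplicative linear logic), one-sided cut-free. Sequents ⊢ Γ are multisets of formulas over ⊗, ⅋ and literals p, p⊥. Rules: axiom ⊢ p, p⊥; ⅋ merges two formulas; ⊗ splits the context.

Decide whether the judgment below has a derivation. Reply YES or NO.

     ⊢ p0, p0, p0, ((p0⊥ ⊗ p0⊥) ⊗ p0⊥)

Proof tree:
[⊗]  ⊢ p0, p0, p0, ((p0⊥ ⊗ p0⊥) ⊗ p0⊥)
  [⊗]  ⊢ p0, p0, (p0⊥ ⊗ p0⊥)
    [Ax]  ⊢ p0, p0⊥
    [Ax]  ⊢ p0, p0⊥
  [Ax]  ⊢ p0, p0⊥

Result: YES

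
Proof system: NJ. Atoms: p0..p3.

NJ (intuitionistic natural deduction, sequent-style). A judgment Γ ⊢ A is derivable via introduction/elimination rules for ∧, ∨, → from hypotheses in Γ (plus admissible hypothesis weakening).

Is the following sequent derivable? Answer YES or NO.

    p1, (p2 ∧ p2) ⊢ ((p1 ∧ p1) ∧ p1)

Derivation (root first):
[∧I] p1, (p2 ∧ p2) ⊢ ((p1 ∧ p1) ∧ p1)
  [Wk] p1, (p2 ∧ p2), p1 ⊢ (p1 ∧ p1)
    [∧I] p1, (p2 ∧ p2) ⊢ (p1 ∧ p1)
      [Ax] p1 ⊢ p1
      [Wk] p1, (p2 ∧ p2) ⊢ p1
        [Ax] p1 ⊢ p1
  [Ax] p1 ⊢ p1

Result: YES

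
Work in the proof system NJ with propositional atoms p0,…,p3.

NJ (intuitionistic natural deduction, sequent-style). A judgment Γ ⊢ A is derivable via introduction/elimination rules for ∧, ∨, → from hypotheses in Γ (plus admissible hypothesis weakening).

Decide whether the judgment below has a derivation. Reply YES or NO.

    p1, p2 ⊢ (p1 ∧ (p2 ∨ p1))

Derivation (root first):
[Wk] p1, p2 ⊢ (p1 ∧ (p2 ∨ p1))
  [∧I] p1 ⊢ (p1 ∧ (p2 ∨ p1))
    [Ax] p1 ⊢ p1
    [∨I₂] p1 ⊢ (p2 ∨ p1)
      [Ax] p1 ⊢ p1

Result: YES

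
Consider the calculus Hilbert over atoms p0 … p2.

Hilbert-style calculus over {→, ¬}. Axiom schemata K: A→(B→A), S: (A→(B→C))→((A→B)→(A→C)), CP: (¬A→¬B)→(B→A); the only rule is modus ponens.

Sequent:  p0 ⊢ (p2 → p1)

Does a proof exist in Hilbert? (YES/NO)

Search for a countermodel by truth-table:
  v=000: Γ:[p0=F] Δ:[(p2 → p1)=T] refutes=False
  v=001: Γ:[p0=F] Δ:[(p2 → p1)=F] refutes=False
  v=010: Γ:[p0=F] Δ:[(p2 → p1)=T] refutes=False
  v=011: Γ:[p0=F] Δ:[(p2 → p1)=T] refutes=False
  v=100: Γ:[p0=T] Δ:[(p2 → p1)=T] refutes=False
  v=101: Γ:[p0=T] Δ:[(p2 → p1)=F] refutes=True  ← countermodel

Result: NO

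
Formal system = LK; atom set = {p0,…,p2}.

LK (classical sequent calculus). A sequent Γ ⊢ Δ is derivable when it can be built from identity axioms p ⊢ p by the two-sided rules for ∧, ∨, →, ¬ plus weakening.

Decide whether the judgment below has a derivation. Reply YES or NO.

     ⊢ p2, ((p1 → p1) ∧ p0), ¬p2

Derivation (root first):
[¬R]  ⊢ p2, ((p1 → p1) ∧ p0), ¬p2
  [∧R] p2 ⊢ p2, ((p1 → p1) ∧ p0)
    [→R]  ⊢ (p1 → p1)
      [Ax] p1 ⊢ p1
    [WR] p2 ⊢ p2, p0
      [Ax] p2 ⊢ p2

Result: YES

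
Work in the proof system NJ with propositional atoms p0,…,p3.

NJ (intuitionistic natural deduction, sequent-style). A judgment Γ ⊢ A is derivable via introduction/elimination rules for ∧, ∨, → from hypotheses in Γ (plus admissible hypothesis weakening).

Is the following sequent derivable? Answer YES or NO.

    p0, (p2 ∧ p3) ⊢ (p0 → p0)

Derivation (root first):
[Wk] p0, (p2 ∧ p3) ⊢ (p0 → p0)
  [Wk] p0 ⊢ (p0 → p0)
    [→I]  ⊢ (p0 → p0)
      [Ax] p0 ⊢ p0

Result: YES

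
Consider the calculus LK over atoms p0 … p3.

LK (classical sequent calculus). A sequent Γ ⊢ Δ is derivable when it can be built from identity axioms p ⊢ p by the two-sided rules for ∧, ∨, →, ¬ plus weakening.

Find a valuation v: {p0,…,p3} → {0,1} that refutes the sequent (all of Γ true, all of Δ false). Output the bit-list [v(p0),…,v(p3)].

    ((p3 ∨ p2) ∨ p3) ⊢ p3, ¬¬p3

Search for a countermodel by truth-table:
  v=0000: Γ:[((p3 ∨ p2) ∨ p3)=F] Δ:[p3=F, ¬¬p3=F] refutes=False
  v=0001: Γ:[((p3 ∨ p2) ∨ p3)=T] Δ:[p3=T, ¬¬p3=T] refutes=False
  v=0010: Γ:[((p3 ∨ p2) ∨ p3)=T] Δ:[p3=F, ¬¬p3=F] refutes=True  ← countermodel

Result: [0, 0, 1, 0]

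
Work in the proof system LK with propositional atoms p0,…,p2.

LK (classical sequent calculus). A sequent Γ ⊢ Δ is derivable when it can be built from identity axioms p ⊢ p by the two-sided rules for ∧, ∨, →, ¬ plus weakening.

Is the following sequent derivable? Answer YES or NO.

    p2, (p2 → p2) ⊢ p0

Truth-table refutation:
  v=000: Γ:[p2=F, (p2 → p2)=T] Δ:[p0=F] refutes=False
  v=001: Γ:[p2=T, (p2 → p2)=T] Δ:[p0=F] refutes=True  ← countermodel

Result: NO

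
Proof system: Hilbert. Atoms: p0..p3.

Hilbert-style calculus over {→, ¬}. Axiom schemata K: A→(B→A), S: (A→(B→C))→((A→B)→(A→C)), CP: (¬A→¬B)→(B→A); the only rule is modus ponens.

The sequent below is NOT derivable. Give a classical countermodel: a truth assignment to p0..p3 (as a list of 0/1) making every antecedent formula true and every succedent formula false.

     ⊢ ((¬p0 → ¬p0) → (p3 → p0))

Truth-table refutation:
  v=0000: Γ:[] Δ:[((¬p0 → ¬p0) → (p3 → p0))=T] refutes=False
  v=0001: Γ:[] Δ:[((¬p0 → ¬p0) → (p3 → p0))=F] refutes=True  ← countermodel

Result: [0, 0, 0, 1]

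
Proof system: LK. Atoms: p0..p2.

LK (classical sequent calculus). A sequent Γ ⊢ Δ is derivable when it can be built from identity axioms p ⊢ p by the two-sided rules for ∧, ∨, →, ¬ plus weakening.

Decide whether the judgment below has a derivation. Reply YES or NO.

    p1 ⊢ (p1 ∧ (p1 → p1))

Proof tree:
[∧R] p1 ⊢ (p1 ∧ (p1 → p1))
  [Ax] p1 ⊢ p1
  [→R]  ⊢ (p1 → p1)
    [Ax] p1 ⊢ p1

Result: YES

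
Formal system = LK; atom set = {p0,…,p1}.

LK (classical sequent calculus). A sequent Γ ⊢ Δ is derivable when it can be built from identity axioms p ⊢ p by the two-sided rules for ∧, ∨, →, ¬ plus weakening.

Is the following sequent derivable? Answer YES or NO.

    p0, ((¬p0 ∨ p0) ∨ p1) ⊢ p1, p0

Derivation (root first):
[∨L] p0, ((¬p0 ∨ p0) ∨ p1) ⊢ p1, p0
  [∨L] p0, (¬p0 ∨ p0) ⊢ p0
    [¬L] p0, ¬p0 ⊢ 
      [Ax] p0 ⊢ p0
    [Ax] p0 ⊢ p0
  [Ax] p1 ⊢ p1

Result: YES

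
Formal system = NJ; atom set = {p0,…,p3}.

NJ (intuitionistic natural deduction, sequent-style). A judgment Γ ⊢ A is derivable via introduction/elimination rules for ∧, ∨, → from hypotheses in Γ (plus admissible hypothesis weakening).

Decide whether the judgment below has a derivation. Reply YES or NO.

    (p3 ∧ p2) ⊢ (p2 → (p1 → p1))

Proof tree:
[→I] (p3 ∧ p2) ⊢ (p2 → (p1 → p1))
  [Wk] (p3 ∧ p2), p2 ⊢ (p1 → p1)
    [Wk] (p3 ∧ p2) ⊢ (p1 → p1)
      [→I]  ⊢ (p1 → p1)
        [Ax] p1 ⊢ p1

Result: YES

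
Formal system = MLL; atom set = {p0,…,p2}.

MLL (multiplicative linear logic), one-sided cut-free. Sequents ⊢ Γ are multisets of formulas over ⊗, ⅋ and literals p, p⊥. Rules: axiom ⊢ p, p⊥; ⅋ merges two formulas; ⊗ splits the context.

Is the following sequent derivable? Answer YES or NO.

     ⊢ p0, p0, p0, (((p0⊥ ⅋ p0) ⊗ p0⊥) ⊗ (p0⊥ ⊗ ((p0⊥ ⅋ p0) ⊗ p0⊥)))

Derivation trace:
[⊗]  ⊢ p0, p0, p0, (((p0⊥ ⅋ p0) ⊗ p0⊥) ⊗ (p0⊥ ⊗ ((p0⊥ ⅋ p0) ⊗ p0⊥)))
  [⊗]  ⊢ p0, ((p0⊥ ⅋ p0) ⊗ p0⊥)
    [⅋]  ⊢ (p0⊥ ⅋ p0)
      [Ax]  ⊢ p0, p0⊥
    [Ax]  ⊢ p0, p0⊥
  [⊗]  ⊢ p0, p0, (p0⊥ ⊗ ((p0⊥ ⅋ p0) ⊗ p0⊥))
    [Ax]  ⊢ p0, p0⊥
    [⊗]  ⊢ p0, ((p0⊥ ⅋ p0) ⊗ p0⊥)
      [⅋]  ⊢ (p0⊥ ⅋ p0)
        [Ax]  ⊢ p0, p0⊥
      [Ax]  ⊢ p0, p0⊥

Result: YES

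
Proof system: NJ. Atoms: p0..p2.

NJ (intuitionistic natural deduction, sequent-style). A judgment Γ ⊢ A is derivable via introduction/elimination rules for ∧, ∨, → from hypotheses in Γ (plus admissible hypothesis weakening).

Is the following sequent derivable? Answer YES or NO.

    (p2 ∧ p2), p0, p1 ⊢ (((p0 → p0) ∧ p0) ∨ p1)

Derivation trace:
[Wk] (p2 ∧ p2), p0, p1 ⊢ (((p0 → p0) ∧ p0) ∨ p1)
  [∨I₁] (p2 ∧ p2), p0 ⊢ (((p0 → p0) ∧ p0) ∨ p1)
    [∧I] (p2 ∧ p2), p0 ⊢ ((p0 → p0) ∧ p0)
      [→I]  ⊢ (p0 → p0)
        [Ax] p0 ⊢ p0
      [Wk] p0, (p2 ∧ p2) ⊢ p0
        [Ax] p0 ⊢ p0

Result: YES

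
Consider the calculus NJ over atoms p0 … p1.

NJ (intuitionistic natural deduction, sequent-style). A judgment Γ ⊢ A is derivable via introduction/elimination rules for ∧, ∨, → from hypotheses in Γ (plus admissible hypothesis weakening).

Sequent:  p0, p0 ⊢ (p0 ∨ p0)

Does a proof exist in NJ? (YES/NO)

Proof tree:
[∨I₁] p0, p0 ⊢ (p0 ∨ p0)
  [Wk] p0, p0 ⊢ p0
    [Ax] p0 ⊢ p0

Result: YES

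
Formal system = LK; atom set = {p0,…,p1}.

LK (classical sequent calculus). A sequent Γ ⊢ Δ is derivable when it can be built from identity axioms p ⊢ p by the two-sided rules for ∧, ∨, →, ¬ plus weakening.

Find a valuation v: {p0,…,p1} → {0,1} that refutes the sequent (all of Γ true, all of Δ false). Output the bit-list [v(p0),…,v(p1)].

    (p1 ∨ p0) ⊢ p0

Search for a countermodel by truth-table:
  v=00: Γ:[(p1 ∨ p0)=F] Δ:[p0=F] refutes=False
  v=01: Γ:[(p1 ∨ p0)=T] Δ:[p0=F] refutes=True  ← countermodel

Result: [0, 1]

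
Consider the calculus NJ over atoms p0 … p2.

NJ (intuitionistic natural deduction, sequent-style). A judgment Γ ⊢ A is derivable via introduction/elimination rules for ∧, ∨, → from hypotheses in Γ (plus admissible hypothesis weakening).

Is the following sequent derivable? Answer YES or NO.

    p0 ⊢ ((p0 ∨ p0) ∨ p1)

Proof tree:
[∨I₁] p0 ⊢ ((p0 ∨ p0) ∨ p1)
  [∨I₂] p0 ⊢ (p0 ∨ p0)
    [Ax] p0 ⊢ p0

Result: YES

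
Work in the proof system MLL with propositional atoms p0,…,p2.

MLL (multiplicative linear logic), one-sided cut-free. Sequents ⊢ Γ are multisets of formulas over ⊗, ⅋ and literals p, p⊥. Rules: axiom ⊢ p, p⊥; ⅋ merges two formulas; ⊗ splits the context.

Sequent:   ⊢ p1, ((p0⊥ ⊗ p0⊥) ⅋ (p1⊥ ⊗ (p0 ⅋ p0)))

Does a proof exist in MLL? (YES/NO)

Derivation (root first):
[⅋]  ⊢ p1, ((p0⊥ ⊗ p0⊥) ⅋ (p1⊥ ⊗ (p0 ⅋ p0)))
  [⊗]  ⊢ p1, (p0⊥ ⊗ p0⊥), (p1⊥ ⊗ (p0 ⅋ p0))
    [Ax]  ⊢ p1, p1⊥
    [⅋]  ⊢ (p0⊥ ⊗ p0⊥), (p0 ⅋ p0)
      [⊗]  ⊢ p0, p0, (p0⊥ ⊗ p0⊥)
        [Ax]  ⊢ p0, p0⊥
        [Ax]  ⊢ p0, p0⊥

Result: YES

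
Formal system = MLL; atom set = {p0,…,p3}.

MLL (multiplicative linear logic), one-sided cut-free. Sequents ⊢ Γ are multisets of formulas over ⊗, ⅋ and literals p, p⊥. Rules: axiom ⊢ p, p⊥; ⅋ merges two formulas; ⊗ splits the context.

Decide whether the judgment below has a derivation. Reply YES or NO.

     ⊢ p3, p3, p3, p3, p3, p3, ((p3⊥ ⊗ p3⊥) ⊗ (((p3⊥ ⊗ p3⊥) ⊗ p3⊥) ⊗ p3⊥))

Proof tree:
[⊗]  ⊢ p3, p3, p3, p3, p3, p3, ((p3⊥ ⊗ p3⊥) ⊗ (((p3⊥ ⊗ p3⊥) ⊗ p3⊥) ⊗ p3⊥))
  [⊗]  ⊢ p3, p3, (p3⊥ ⊗ p3⊥)
    [Ax]  ⊢ p3, p3⊥
    [Ax]  ⊢ p3, p3⊥
  [⊗]  ⊢ p3, p3, p3, p3, (((p3⊥ ⊗ p3⊥) ⊗ p3⊥) ⊗ p3⊥)
    [⊗]  ⊢ p3, p3, p3, ((p3⊥ ⊗ p3⊥) ⊗ p3⊥)
      [⊗]  ⊢ p3, p3, (p3⊥ ⊗ p3⊥)
        [Ax]  ⊢ p3, p3⊥
        [Ax]  ⊢ p3, p3⊥
      [Ax]  ⊢ p3, p3⊥
    [Ax]  ⊢ p3, p3⊥

Result: YES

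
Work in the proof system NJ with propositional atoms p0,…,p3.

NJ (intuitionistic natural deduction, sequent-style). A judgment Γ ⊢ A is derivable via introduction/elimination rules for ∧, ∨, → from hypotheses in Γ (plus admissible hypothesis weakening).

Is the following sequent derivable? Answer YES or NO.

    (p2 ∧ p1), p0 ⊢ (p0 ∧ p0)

Derivation trace:
[∧I] (p2 ∧ p1), p0 ⊢ (p0 ∧ p0)
  [Wk] p0, (p2 ∧ p1) ⊢ p0
    [Ax] p0 ⊢ p0
  [Wk] p0, (p2 ∧ p1) ⊢ p0
    [Ax] p0 ⊢ p0

Result: YES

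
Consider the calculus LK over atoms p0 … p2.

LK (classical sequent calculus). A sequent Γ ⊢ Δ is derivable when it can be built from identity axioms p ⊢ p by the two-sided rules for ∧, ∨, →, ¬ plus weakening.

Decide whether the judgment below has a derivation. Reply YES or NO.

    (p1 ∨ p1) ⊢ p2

Enumerate valuations to refute Γ ⊢ Δ:
  v=000: Γ:[(p1 ∨ p1)=F] Δ:[p2=F] refutes=False
  v=001: Γ:[(p1 ∨ p1)=F] Δ:[p2=T] refutes=False
  v=010: Γ:[(p1 ∨ p1)=T] Δ:[p2=F] refutes=True  ← countermodel

Result: NO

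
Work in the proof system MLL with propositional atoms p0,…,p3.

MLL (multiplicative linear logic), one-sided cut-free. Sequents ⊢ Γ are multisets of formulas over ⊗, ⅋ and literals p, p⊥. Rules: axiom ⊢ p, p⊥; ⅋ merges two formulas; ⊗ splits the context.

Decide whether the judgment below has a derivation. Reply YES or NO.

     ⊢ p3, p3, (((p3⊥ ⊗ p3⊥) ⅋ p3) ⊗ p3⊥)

Derivation trace:
[⊗]  ⊢ p3, p3, (((p3⊥ ⊗ p3⊥) ⅋ p3) ⊗ p3⊥)
  [⅋]  ⊢ p3, ((p3⊥ ⊗ p3⊥) ⅋ p3)
    [⊗]  ⊢ p3, p3, (p3⊥ ⊗ p3⊥)
      [Ax]  ⊢ p3, p3⊥
      [Ax]  ⊢ p3, p3⊥
  [Ax]  ⊢ p3, p3⊥

Result: YES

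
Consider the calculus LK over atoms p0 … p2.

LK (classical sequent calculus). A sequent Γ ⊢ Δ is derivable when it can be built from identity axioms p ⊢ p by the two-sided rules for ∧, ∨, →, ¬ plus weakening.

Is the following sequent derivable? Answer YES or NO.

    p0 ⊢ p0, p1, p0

Proof tree:
[WR] p0 ⊢ p0, p1, p0
  [WR] p0 ⊢ p0, p1
    [Ax] p0 ⊢ p0

Result: YES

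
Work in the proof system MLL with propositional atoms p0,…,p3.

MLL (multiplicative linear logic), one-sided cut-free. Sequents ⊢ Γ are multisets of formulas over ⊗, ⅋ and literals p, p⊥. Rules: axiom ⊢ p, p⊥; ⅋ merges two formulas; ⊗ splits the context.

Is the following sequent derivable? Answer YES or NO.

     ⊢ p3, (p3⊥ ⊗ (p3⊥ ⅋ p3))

Proof tree:
[⊗]  ⊢ p3, (p3⊥ ⊗ (p3⊥ ⅋ p3))
  [Ax]  ⊢ p3, p3⊥
  [⅋]  ⊢ (p3⊥ ⅋ p3)
    [Ax]  ⊢ p3, p3⊥

Result: YES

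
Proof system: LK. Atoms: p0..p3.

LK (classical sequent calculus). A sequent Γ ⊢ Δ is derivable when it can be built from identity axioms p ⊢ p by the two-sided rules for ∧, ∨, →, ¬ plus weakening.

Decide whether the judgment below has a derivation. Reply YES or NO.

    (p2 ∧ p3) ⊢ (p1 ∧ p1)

Search for a countermodel by truth-table:
  v=0000: Γ:[(p2 ∧ p3)=F] Δ:[(p1 ∧ p1)=F] refutes=False
  v=0001: Γ:[(p2 ∧ p3)=F] Δ:[(p1 ∧ p1)=F] refutes=False
  v=0010: Γ:[(p2 ∧ p3)=F] Δ:[(p1 ∧ p1)=F] refutes=False
  v=0011: Γ:[(p2 ∧ p3)=T] Δ:[(p1 ∧ p1)=F] refutes=True  ← countermodel

Result: NO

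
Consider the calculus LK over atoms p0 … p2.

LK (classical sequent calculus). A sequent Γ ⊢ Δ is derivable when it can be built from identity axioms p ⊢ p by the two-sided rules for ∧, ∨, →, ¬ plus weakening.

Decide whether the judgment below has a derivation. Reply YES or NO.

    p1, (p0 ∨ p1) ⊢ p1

Proof tree:
[∨L] p1, (p0 ∨ p1) ⊢ p1
  [WL] p1, p0 ⊢ p1
    [Ax] p1 ⊢ p1
  [Ax] p1 ⊢ p1

Result: YES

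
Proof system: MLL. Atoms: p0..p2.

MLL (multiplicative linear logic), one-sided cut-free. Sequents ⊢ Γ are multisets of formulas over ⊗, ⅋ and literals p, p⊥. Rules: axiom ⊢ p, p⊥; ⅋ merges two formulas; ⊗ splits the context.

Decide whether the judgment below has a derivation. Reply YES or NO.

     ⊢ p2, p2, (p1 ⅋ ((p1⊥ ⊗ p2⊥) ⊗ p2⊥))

Derivation trace:
[⅋]  ⊢ p2, p2, (p1 ⅋ ((p1⊥ ⊗ p2⊥) ⊗ p2⊥))
  [⊗]  ⊢ p1, p2, p2, ((p1⊥ ⊗ p2⊥) ⊗ p2⊥)
    [⊗]  ⊢ p1, p2, (p1⊥ ⊗ p2⊥)
      [Ax]  ⊢ p1, p1⊥
      [Ax]  ⊢ p2, p2⊥
    [Ax]  ⊢ p2, p2⊥

Result: YES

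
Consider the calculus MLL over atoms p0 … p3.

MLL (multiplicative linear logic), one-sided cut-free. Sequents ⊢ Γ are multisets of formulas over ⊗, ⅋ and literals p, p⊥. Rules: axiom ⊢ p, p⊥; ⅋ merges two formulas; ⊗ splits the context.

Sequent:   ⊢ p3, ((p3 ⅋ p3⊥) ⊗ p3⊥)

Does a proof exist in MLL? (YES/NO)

Derivation (root first):
[⊗]  ⊢ p3, ((p3 ⅋ p3⊥) ⊗ p3⊥)
  [⅋]  ⊢ (p3 ⅋ p3⊥)
    [Ax]  ⊢ p3, p3⊥
  [Ax]  ⊢ p3, p3⊥

Result: YES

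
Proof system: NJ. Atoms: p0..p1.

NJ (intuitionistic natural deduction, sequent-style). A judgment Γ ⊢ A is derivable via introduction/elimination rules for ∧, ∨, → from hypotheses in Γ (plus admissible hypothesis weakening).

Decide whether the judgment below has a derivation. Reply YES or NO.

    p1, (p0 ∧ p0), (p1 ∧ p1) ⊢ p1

Proof tree:
[Wk] p1, (p0 ∧ p0), (p1 ∧ p1) ⊢ p1
  [Wk] p1, (p0 ∧ p0) ⊢ p1
    [Ax] p1 ⊢ p1

Result: YES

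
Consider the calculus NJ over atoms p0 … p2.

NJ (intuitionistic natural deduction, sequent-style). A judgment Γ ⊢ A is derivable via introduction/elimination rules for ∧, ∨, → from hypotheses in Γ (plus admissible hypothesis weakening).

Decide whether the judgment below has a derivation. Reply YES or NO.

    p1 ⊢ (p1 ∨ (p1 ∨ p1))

Proof tree:
[∨I₂] p1 ⊢ (p1 ∨ (p1 ∨ p1))
  [∨I₂] p1 ⊢ (p1 ∨ p1)
    [Ax] p1 ⊢ p1

Result: YES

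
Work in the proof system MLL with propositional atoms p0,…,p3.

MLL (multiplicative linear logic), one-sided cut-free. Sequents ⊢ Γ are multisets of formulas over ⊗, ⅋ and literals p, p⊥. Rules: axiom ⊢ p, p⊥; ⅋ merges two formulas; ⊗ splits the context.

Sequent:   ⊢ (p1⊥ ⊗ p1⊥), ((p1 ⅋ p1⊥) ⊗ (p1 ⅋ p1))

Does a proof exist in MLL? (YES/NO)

Proof tree:
[⊗]  ⊢ (p1⊥ ⊗ p1⊥), ((p1 ⅋ p1⊥) ⊗ (p1 ⅋ p1))
  [⅋]  ⊢ (p1 ⅋ p1⊥)
    [Ax]  ⊢ p1, p1⊥
  [⅋]  ⊢ (p1⊥ ⊗ p1⊥), (p1 ⅋ p1)
    [⊗]  ⊢ p1, p1, (p1⊥ ⊗ p1⊥)
      [Ax]  ⊢ p1, p1⊥
      [Ax]  ⊢ p1, p1⊥

Result: YES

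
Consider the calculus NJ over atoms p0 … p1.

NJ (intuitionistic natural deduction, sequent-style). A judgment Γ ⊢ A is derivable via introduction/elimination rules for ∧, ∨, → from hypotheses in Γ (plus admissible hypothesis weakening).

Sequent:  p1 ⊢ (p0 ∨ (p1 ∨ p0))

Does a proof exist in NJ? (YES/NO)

Derivation (root first):
[∨I₂] p1 ⊢ (p0 ∨ (p1 ∨ p0))
  [∨I₁] p1 ⊢ (p1 ∨ p0)
    [Ax] p1 ⊢ p1

Result: YES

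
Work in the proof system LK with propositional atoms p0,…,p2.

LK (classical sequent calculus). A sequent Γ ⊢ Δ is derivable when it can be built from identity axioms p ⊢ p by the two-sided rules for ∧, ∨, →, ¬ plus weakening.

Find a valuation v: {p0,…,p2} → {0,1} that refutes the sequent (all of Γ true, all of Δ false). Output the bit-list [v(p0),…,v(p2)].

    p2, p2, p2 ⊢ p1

Search for a countermodel by truth-table:
  v=000: Γ:[p2=F, p2=F, p2=F] Δ:[p1=F] refutes=False
  v=001: Γ:[p2=T, p2=T, p2=T] Δ:[p1=F] refutes=True  ← countermodel

Result: [0, 0, 1]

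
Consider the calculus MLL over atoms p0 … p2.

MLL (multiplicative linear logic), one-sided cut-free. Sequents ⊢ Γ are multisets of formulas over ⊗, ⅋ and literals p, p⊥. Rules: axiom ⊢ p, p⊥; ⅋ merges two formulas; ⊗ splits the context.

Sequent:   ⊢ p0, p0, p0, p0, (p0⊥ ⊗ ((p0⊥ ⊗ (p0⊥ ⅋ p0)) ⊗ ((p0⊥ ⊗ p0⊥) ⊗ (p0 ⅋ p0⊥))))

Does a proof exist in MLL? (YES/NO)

Derivation (root first):
[⊗]  ⊢ p0, p0, p0, p0, (p0⊥ ⊗ ((p0⊥ ⊗ (p0⊥ ⅋ p0)) ⊗ ((p0⊥ ⊗ p0⊥) ⊗ (p0 ⅋ p0⊥))))
  [Ax]  ⊢ p0, p0⊥
  [⊗]  ⊢ p0, p0, p0, ((p0⊥ ⊗ (p0⊥ ⅋ p0)) ⊗ ((p0⊥ ⊗ p0⊥) ⊗ (p0 ⅋ p0⊥)))
    [⊗]  ⊢ p0, (p0⊥ ⊗ (p0⊥ ⅋ p0))
      [Ax]  ⊢ p0, p0⊥
      [⅋]  ⊢ (p0⊥ ⅋ p0)
        [Ax]  ⊢ p0, p0⊥
    [⊗]  ⊢ p0, p0, ((p0⊥ ⊗ p0⊥) ⊗ (p0 ⅋ p0⊥))
      [⊗]  ⊢ p0, p0, (p0⊥ ⊗ p0⊥)
        [Ax]  ⊢ p0, p0⊥
        [Ax]  ⊢ p0, p0⊥
      [⅋]  ⊢ (p0 ⅋ p0⊥)
        [Ax]  ⊢ p0, p0⊥

Result: YES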